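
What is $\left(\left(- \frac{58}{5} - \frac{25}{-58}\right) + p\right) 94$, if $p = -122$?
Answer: $- \frac{1815093}{145} \approx -12518.0$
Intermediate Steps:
$\left(\left(- \frac{58}{5} - \frac{25}{-58}\right) + p\right) 94 = \left(\left(- \frac{58}{5} - \frac{25}{-58}\right) - 122\right) 94 = \left(\left(\left(-58\right) \frac{1}{5} - - \frac{25}{58}\right) - 122\right) 94 = \left(\left(- \frac{58}{5} + \frac{25}{58}\right) - 122\right) 94 = \left(- \frac{3239}{290} - 122\right) 94 = \left(- \frac{38619}{290}\right) 94 = - \frac{1815093}{145}$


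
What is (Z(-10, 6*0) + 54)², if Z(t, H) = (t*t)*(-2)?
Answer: 21316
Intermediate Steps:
Z(t, H) = -2*t² (Z(t, H) = t²*(-2) = -2*t²)
(Z(-10, 6*0) + 54)² = (-2*(-10)² + 54)² = (-2*100 + 54)² = (-200 + 54)² = (-146)² = 21316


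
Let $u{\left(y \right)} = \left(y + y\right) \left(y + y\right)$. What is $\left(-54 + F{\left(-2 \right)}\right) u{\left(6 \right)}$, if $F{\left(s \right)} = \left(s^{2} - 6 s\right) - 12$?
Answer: $-7200$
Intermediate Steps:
$F{\left(s \right)} = -12 + s^{2} - 6 s$
$u{\left(y \right)} = 4 y^{2}$ ($u{\left(y \right)} = 2 y 2 y = 4 y^{2}$)
$\left(-54 + F{\left(-2 \right)}\right) u{\left(6 \right)} = \left(-54 - -4\right) 4 \cdot 6^{2} = \left(-54 + \left(-12 + 4 + 12\right)\right) 4 \cdot 36 = \left(-54 + 4\right) 144 = \left(-50\right) 144 = -7200$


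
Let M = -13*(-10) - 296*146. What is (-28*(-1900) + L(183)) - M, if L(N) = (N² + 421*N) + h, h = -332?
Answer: 206486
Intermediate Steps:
L(N) = -332 + N² + 421*N (L(N) = (N² + 421*N) - 332 = -332 + N² + 421*N)
M = -43086 (M = 130 - 43216 = -43086)
(-28*(-1900) + L(183)) - M = (-28*(-1900) + (-332 + 183² + 421*183)) - 1*(-43086) = (53200 + (-332 + 33489 + 77043)) + 43086 = (53200 + 110200) + 43086 = 163400 + 43086 = 206486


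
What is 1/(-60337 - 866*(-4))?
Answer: -1/56873 ≈ -1.7583e-5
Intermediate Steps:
1/(-60337 - 866*(-4)) = 1/(-60337 + 3464) = 1/(-56873) = -1/56873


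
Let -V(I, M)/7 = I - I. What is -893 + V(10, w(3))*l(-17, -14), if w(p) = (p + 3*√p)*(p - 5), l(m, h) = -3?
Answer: -893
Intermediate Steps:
w(p) = (-5 + p)*(p + 3*√p) (w(p) = (p + 3*√p)*(-5 + p) = (-5 + p)*(p + 3*√p))
V(I, M) = 0 (V(I, M) = -7*(I - I) = -7*0 = 0)
-893 + V(10, w(3))*l(-17, -14) = -893 + 0*(-3) = -893 + 0 = -893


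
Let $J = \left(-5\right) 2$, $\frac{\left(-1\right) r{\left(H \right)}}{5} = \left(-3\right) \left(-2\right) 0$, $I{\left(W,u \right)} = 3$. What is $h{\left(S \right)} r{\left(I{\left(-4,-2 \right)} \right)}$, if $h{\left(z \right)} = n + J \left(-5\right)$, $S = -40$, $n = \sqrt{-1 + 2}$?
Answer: $0$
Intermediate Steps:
$r{\left(H \right)} = 0$ ($r{\left(H \right)} = - 5 \left(-3\right) \left(-2\right) 0 = - 5 \cdot 6 \cdot 0 = \left(-5\right) 0 = 0$)
$n = 1$ ($n = \sqrt{1} = 1$)
$J = -10$
$h{\left(z \right)} = 51$ ($h{\left(z \right)} = 1 - -50 = 1 + 50 = 51$)
$h{\left(S \right)} r{\left(I{\left(-4,-2 \right)} \right)} = 51 \cdot 0 = 0$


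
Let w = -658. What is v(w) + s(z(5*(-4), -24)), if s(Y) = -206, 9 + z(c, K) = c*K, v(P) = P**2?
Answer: 432758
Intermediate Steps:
z(c, K) = -9 + K*c (z(c, K) = -9 + c*K = -9 + K*c)
v(w) + s(z(5*(-4), -24)) = (-658)**2 - 206 = 432964 - 206 = 432758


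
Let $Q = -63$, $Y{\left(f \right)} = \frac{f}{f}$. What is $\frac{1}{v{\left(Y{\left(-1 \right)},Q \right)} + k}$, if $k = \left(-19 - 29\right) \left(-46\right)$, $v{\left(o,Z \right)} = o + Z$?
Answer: $\frac{1}{2146} \approx 0.00046598$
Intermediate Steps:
$Y{\left(f \right)} = 1$
$v{\left(o,Z \right)} = Z + o$
$k = 2208$ ($k = \left(-48\right) \left(-46\right) = 2208$)
$\frac{1}{v{\left(Y{\left(-1 \right)},Q \right)} + k} = \frac{1}{\left(-63 + 1\right) + 2208} = \frac{1}{-62 + 2208} = \frac{1}{2146}$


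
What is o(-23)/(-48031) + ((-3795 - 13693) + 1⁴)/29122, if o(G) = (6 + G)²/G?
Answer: -19309699973/32171451986 ≈ -0.60021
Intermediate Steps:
o(G) = (6 + G)²/G
o(-23)/(-48031) + ((-3795 - 13693) + 1⁴)/29122 = ((6 - 23)²/(-23))/(-48031) + ((-3795 - 13693) + 1⁴)/29122 = -1/23*(-17)²*(-1/48031) + (-17488 + 1)*(1/29122) = -1/23*289*(-1/48031) - 17487*1/29122 = -289/23*(-1/48031) - 17487/29122 = 289/1104713 - 17487/29122 = -19309699973/32171451986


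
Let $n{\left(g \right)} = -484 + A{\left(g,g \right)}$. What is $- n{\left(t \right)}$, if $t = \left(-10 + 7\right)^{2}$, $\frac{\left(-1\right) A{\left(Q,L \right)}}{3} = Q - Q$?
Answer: $484$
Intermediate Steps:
$A{\left(Q,L \right)} = 0$ ($A{\left(Q,L \right)} = - 3 \left(Q - Q\right) = \left(-3\right) 0 = 0$)
$t = 9$ ($t = \left(-3\right)^{2} = 9$)
$n{\left(g \right)} = -484$ ($n{\left(g \right)} = -484 + 0 = -484$)
$- n{\left(t \right)} = \left(-1\right) \left(-484\right) = 484$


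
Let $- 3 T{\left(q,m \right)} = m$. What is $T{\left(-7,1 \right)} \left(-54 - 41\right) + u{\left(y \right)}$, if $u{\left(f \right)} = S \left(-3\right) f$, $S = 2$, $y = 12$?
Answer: $- \frac{121}{3} \approx -40.333$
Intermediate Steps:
$T{\left(q,m \right)} = - \frac{m}{3}$
$u{\left(f \right)} = - 6 f$ ($u{\left(f \right)} = 2 \left(-3\right) f = - 6 f$)
$T{\left(-7,1 \right)} \left(-54 - 41\right) + u{\left(y \right)} = \left(- \frac{1}{3}\right) 1 \left(-54 - 41\right) - 72 = \left(- \frac{1}{3}\right) \left(-95\right) - 72 = \frac{95}{3} - 72 = - \frac{121}{3}$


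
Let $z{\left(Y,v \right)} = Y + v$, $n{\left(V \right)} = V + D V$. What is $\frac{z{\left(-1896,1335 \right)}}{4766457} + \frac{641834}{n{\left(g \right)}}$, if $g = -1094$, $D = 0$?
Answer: $- \frac{509879129312}{869083993} \approx -586.69$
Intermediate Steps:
$n{\left(V \right)} = V$ ($n{\left(V \right)} = V + 0 V = V + 0 = V$)
$\frac{z{\left(-1896,1335 \right)}}{4766457} + \frac{641834}{n{\left(g \right)}} = \frac{-1896 + 1335}{4766457} + \frac{641834}{-1094} = \left(-561\right) \frac{1}{4766457} + 641834 \left(- \frac{1}{1094}\right) = - \frac{187}{1588819} - \frac{320917}{547} = - \frac{509879129312}{869083993}$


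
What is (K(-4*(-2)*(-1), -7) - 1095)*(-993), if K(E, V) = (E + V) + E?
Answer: 1110174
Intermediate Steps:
K(E, V) = V + 2*E
(K(-4*(-2)*(-1), -7) - 1095)*(-993) = ((-7 + 2*(-4*(-2)*(-1))) - 1095)*(-993) = ((-7 + 2*(8*(-1))) - 1095)*(-993) = ((-7 + 2*(-8)) - 1095)*(-993) = ((-7 - 16) - 1095)*(-993) = (-23 - 1095)*(-993) = -1118*(-993) = 1110174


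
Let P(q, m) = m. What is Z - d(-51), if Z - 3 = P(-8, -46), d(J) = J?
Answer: 8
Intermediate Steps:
Z = -43 (Z = 3 - 46 = -43)
Z - d(-51) = -43 - 1*(-51) = -43 + 51 = 8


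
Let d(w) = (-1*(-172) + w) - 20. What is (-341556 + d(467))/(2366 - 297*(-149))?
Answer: -340937/46619 ≈ -7.3133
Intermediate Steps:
d(w) = 152 + w (d(w) = (172 + w) - 20 = 152 + w)
(-341556 + d(467))/(2366 - 297*(-149)) = (-341556 + (152 + 467))/(2366 - 297*(-149)) = (-341556 + 619)/(2366 + 44253) = -340937/46619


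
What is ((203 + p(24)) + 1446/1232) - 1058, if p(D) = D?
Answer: -511173/616 ≈ -829.83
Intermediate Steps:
((203 + p(24)) + 1446/1232) - 1058 = ((203 + 24) + 1446/1232) - 1058 = (227 + 1446*(1/1232)) - 1058 = (227 + 723/616) - 1058 = 140555/616 - 1058 = -511173/616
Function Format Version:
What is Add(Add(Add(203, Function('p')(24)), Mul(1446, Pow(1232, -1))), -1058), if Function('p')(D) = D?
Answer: Rational(-511173, 616) ≈ -829.83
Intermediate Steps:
Add(Add(Add(203, Function('p')(24)), Mul(1446, Pow(1232, -1))), -1058) = Add(Add(Add(203, 24), Mul(1446, Pow(1232, -1))), -1058) = Add(Add(227, Mul(1446, Rational(1, 1232))), -1058) = Add(Add(227, Rational(723, 616)), -1058) = Add(Rational(140555, 616), -1058) = Rational(-511173, 616)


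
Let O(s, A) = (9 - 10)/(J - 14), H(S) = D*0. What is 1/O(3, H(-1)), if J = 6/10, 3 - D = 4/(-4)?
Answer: 67/5 ≈ 13.400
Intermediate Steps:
D = 4 (D = 3 - 4/(-4) = 3 - 4*(-1)/4 = 3 - 1*(-1) = 3 + 1 = 4)
J = 3/5 (J = 6*(1/10) = 3/5 ≈ 0.60000)
H(S) = 0 (H(S) = 4*0 = 0)
O(s, A) = 5/67 (O(s, A) = (9 - 10)/(3/5 - 14) = -1/(-67/5) = -1*(-5/67) = 5/67)
1/O(3, H(-1)) = 1/(5/67) = 67/5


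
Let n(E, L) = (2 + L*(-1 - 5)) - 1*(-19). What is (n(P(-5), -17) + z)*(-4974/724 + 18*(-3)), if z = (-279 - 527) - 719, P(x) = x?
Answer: 15446535/181 ≈ 85340.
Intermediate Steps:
n(E, L) = 21 - 6*L (n(E, L) = (2 + L*(-6)) + 19 = (2 - 6*L) + 19 = 21 - 6*L)
z = -1525 (z = -806 - 719 = -1525)
(n(P(-5), -17) + z)*(-4974/724 + 18*(-3)) = ((21 - 6*(-17)) - 1525)*(-4974/724 + 18*(-3)) = ((21 + 102) - 1525)*(-4974*1/724 - 54) = (123 - 1525)*(-2487/362 - 54) = -1402*(-22035/362) = 15446535/181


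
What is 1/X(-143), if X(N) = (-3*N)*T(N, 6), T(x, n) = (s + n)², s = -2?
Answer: 1/6864 ≈ 0.00014569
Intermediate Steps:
T(x, n) = (-2 + n)²
X(N) = -48*N (X(N) = (-3*N)*(-2 + 6)² = -3*N*4² = -3*N*16 = -48*N)
1/X(-143) = 1/(-48*(-143)) = 1/6864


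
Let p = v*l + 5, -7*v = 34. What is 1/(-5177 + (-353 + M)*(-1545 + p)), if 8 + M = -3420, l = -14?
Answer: 1/5560455 ≈ 1.7984e-7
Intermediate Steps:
M = -3428 (M = -8 - 3420 = -3428)
v = -34/7 (v = -⅐*34 = -34/7 ≈ -4.8571)
p = 73 (p = -34/7*(-14) + 5 = 68 + 5 = 73)
1/(-5177 + (-353 + M)*(-1545 + p)) = 1/(-5177 + (-353 - 3428)*(-1545 + 73)) = 1/(-5177 - 3781*(-1472)) = 1/(-5177 + 5565632) = 1/5560455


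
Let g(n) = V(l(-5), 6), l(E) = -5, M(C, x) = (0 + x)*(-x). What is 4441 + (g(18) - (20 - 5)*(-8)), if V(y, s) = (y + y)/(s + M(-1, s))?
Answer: 13684/3 ≈ 4561.3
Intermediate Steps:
M(C, x) = -x² (M(C, x) = x*(-x) = -x²)
V(y, s) = 2*y/(s - s²) (V(y, s) = (y + y)/(s - s²) = (2*y)/(s - s²) = 2*y/(s - s²))
g(n) = ⅓ (g(n) = -2*(-5)/(6*(-1 + 6)) = -2*(-5)*⅙/5 = -2*(-5)*⅙*⅕ = ⅓)
4441 + (g(18) - (20 - 5)*(-8)) = 4441 + (⅓ - (20 - 5)*(-8)) = 4441 + (⅓ - 15*(-8)) = 4441 + (⅓ - 1*(-120)) = 4441 + (⅓ + 120) = 4441 + 361/3 = 13684/3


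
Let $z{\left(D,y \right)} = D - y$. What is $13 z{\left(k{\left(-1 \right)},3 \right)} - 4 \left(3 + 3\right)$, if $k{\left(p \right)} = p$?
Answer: $-76$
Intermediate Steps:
$13 z{\left(k{\left(-1 \right)},3 \right)} - 4 \left(3 + 3\right) = 13 \left(-1 - 3\right) - 4 \left(3 + 3\right) = 13 \left(-1 - 3\right) - 24 = 13 \left(-4\right) - 24 = -52 - 24 = -76$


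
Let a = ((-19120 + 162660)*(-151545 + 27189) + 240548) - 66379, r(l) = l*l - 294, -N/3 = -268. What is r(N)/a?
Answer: -646122/17849886071 ≈ -3.6198e-5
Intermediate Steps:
N = 804 (N = -3*(-268) = 804)
r(l) = -294 + l**2 (r(l) = l**2 - 294 = -294 + l**2)
a = -17849886071 (a = (143540*(-124356) + 240548) - 66379 = (-17850060240 + 240548) - 66379 = -17849819692 - 66379 = -17849886071)
r(N)/a = (-294 + 804**2)/(-17849886071) = (-294 + 646416)*(-1/17849886071) = 646122*(-1/17849886071) = -646122/17849886071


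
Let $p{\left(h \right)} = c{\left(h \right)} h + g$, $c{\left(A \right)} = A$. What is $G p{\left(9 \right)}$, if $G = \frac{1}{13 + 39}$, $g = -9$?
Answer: $\frac{18}{13} \approx 1.3846$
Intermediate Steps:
$G = \frac{1}{52} \approx 0.019231$
$p{\left(h \right)} = -9 + h^{2}$ ($p{\left(h \right)} = h h - 9 = h^{2} - 9 = -9 + h^{2}$)
$G p{\left(9 \right)} = \frac{-9 + 9^{2}}{52} = \frac{-9 + 81}{52} = \frac{1}{52} \cdot 72 = \frac{18}{13}$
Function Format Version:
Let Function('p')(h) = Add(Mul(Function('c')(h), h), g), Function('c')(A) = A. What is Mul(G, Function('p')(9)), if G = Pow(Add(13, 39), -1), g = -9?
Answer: Rational(18, 13) ≈ 1.3846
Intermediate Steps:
G = Rational(1, 52) (G = Pow(52, -1) = Rational(1, 52) ≈ 0.019231)
Function('p')(h) = Add(-9, Pow(h, 2)) (Function('p')(h) = Add(Mul(h, h), -9) = Add(Pow(h, 2), -9) = Add(-9, Pow(h, 2)))
Mul(G, Function('p')(9)) = Mul(Rational(1, 52), Add(-9, Pow(9, 2))) = Mul(Rational(1, 52), Add(-9, 81)) = Mul(Rational(1, 52), 72) = Rational(18, 13)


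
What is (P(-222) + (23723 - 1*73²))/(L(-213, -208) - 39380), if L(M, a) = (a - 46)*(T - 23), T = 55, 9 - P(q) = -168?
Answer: -18571/47508 ≈ -0.39090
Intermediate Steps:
P(q) = 177 (P(q) = 9 - 1*(-168) = 9 + 168 = 177)
L(M, a) = -1472 + 32*a (L(M, a) = (a - 46)*(55 - 23) = (-46 + a)*32 = -1472 + 32*a)
(P(-222) + (23723 - 1*73²))/(L(-213, -208) - 39380) = (177 + (23723 - 1*73²))/((-1472 + 32*(-208)) - 39380) = (177 + (23723 - 1*5329))/((-1472 - 6656) - 39380) = (177 + (23723 - 5329))/(-8128 - 39380) = (177 + 18394)/(-47508) = 18571*(-1/47508) = -18571/47508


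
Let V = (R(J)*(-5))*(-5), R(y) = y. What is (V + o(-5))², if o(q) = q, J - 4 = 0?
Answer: 9025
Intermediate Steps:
J = 4 (J = 4 + 0 = 4)
V = 100 (V = (4*(-5))*(-5) = -20*(-5) = 100)
(V + o(-5))² = (100 - 5)² = 95² = 9025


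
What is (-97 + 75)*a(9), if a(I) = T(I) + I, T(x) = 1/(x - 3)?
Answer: -605/3 ≈ -201.67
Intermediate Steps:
T(x) = 1/(-3 + x)
a(I) = I + 1/(-3 + I) (a(I) = 1/(-3 + I) + I = I + 1/(-3 + I))
(-97 + 75)*a(9) = (-97 + 75)*((1 + 9*(-3 + 9))/(-3 + 9)) = -22*(1 + 9*6)/6 = -11*(1 + 54)/3 = -11*55/3 = -22*55/6 = -605/3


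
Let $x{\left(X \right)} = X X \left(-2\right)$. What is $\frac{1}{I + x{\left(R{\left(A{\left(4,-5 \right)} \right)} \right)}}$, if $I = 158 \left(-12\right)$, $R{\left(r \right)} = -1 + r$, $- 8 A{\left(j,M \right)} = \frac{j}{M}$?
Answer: $- \frac{50}{94881} \approx -0.00052698$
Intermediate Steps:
$A{\left(j,M \right)} = - \frac{j}{8 M}$ ($A{\left(j,M \right)} = - \frac{j \frac{1}{M}}{8} = - \frac{j}{8 M}$)
$x{\left(X \right)} = - 2 X^{2}$ ($x{\left(X \right)} = X^{2} \left(-2\right) = - 2 X^{2}$)
$I = -1896$
$\frac{1}{I + x{\left(R{\left(A{\left(4,-5 \right)} \right)} \right)}} = \frac{1}{-1896 - 2 \left(-1 - \frac{1}{2 \left(-5\right)}\right)^{2}} = \frac{1}{-1896 - 2 \left(-1 - \frac{1}{2} \left(- \frac{1}{5}\right)\right)^{2}} = \frac{1}{-1896 - 2 \left(-1 + \frac{1}{10}\right)^{2}} = \frac{1}{-1896 - 2 \left(- \frac{9}{10}\right)^{2}} = \frac{1}{-1896 - \frac{81}{50}} = \frac{1}{- \frac{94881}{50}} = - \frac{50}{94881}$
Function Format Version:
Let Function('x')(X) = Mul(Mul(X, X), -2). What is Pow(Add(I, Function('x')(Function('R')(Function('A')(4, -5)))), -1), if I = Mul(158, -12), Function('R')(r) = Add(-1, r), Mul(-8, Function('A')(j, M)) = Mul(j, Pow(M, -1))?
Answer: Rational(-50, 94881) ≈ -0.00052698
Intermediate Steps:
Function('A')(j, M) = Mul(Rational(-1, 8), j, Pow(M, -1)) (Function('A')(j, M) = Mul(Rational(-1, 8), Mul(j, Pow(M, -1))) = Mul(Rational(-1, 8), j, Pow(M, -1)))
Function('x')(X) = Mul(-2, Pow(X, 2)) (Function('x')(X) = Mul(Pow(X, 2), -2) = Mul(-2, Pow(X, 2)))
I = -1896
Pow(Add(I, Function('x')(Function('R')(Function('A')(4, -5)))), -1) = Pow(Add(-1896, Mul(-2, Pow(Add(-1, Mul(Rational(-1, 8), 4, Pow(-5, -1))), 2))), -1) = Pow(Add(-1896, Mul(-2, Pow(Add(-1, Mul(Rational(-1, 8), 4, Rational(-1, 5))), 2))), -1) = Pow(Add(-1896, Mul(-2, Pow(Add(-1, Rational(1, 10)), 2))), -1) = Pow(Add(-1896, Mul(-2, Pow(Rational(-9, 10), 2))), -1) = Pow(Add(-1896, Mul(-2, Rational(81, 100))), -1) = Pow(Add(-1896, Rational(-81, 50)), -1) = Pow(Rational(-94881, 50), -1) = Rational(-50, 94881)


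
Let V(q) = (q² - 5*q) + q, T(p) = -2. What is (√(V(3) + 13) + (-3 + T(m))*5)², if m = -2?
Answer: (25 - √10)² ≈ 476.89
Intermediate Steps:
V(q) = q² - 4*q
(√(V(3) + 13) + (-3 + T(m))*5)² = (√(3*(-4 + 3) + 13) + (-3 - 2)*5)² = (√(3*(-1) + 13) - 5*5)² = (√(-3 + 13) - 25)² = (√10 - 25)² = (-25 + √10)²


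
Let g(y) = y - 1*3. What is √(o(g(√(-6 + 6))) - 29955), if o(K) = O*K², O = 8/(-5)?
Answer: I*√749235/5 ≈ 173.12*I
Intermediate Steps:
g(y) = -3 + y (g(y) = y - 3 = -3 + y)
O = -8/5 (O = 8*(-⅕) = -8/5 ≈ -1.6000)
o(K) = -8*K²/5
√(o(g(√(-6 + 6))) - 29955) = √(-8*(-3 + √(-6 + 6))²/5 - 29955) = √(-8*(-3 + √0)²/5 - 29955) = √(-8*(-3 + 0)²/5 - 29955) = √(-8/5*(-3)² - 29955) = √(-8/5*9 - 29955) = √(-72/5 - 29955) = √(-149847/5) = I*√749235/5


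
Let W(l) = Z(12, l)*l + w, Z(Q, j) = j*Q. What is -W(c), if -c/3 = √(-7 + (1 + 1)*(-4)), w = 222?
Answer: 1398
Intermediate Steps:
Z(Q, j) = Q*j
c = -3*I*√15 (c = -3*√(-7 + (1 + 1)*(-4)) = -3*√(-7 + 2*(-4)) = -3*√(-7 - 8) = -3*I*√15 ≈ -11.619*I)
W(l) = 222 + 12*l² (W(l) = (12*l)*l + 222 = 12*l² + 222 = 222 + 12*l²)
-W(c) = -(222 + 12*(-3*I*√15)²) = -(222 + 12*(-135)) = -(222 - 1620) = -1*(-1398) = 1398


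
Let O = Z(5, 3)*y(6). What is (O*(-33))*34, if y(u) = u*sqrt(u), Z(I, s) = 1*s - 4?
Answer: 6732*sqrt(6) ≈ 16490.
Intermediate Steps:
Z(I, s) = -4 + s (Z(I, s) = s - 4 = -4 + s)
y(u) = u**(3/2)
O = -6*sqrt(6) (O = (-4 + 3)*6**(3/2) = -6*sqrt(6) ≈ -14.697)
(O*(-33))*34 = (-6*sqrt(6)*(-33))*34 = (198*sqrt(6))*34 = 6732*sqrt(6)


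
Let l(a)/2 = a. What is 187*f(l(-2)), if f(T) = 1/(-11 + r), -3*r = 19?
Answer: -561/52 ≈ -10.788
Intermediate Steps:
r = -19/3 (r = -⅓*19 = -19/3 ≈ -6.3333)
l(a) = 2*a
f(T) = -3/52 (f(T) = 1/(-11 - 19/3) = 1/(-52/3) = -3/52)
187*f(l(-2)) = 187*(-3/52) = -561/52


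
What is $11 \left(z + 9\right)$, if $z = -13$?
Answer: $-44$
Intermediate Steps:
$11 \left(z + 9\right) = 11 \left(-13 + 9\right) = 11 \left(-4\right) = -44$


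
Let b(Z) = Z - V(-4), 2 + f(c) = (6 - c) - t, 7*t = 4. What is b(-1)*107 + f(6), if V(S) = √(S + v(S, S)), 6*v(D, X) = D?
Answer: -767/7 - 107*I*√42/3 ≈ -109.57 - 231.15*I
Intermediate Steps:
t = 4/7 (t = (⅐)*4 = 4/7 ≈ 0.57143)
v(D, X) = D/6
f(c) = 24/7 - c (f(c) = -2 + ((6 - c) - 1*4/7) = -2 + ((6 - c) - 4/7) = -2 + (38/7 - c) = 24/7 - c)
V(S) = √42*√S/6 (V(S) = √(S + S/6) = √(7*S/6) = √42*√S/6)
b(Z) = Z - I*√42/3 (b(Z) = Z - √42*√(-4)/6 = Z - √42*2*I/6 = Z - I*√42/3)
b(-1)*107 + f(6) = (-1 - I*√42/3)*107 + (24/7 - 1*6) = (-107 - 107*I*√42/3) + (24/7 - 6) = (-107 - 107*I*√42/3) - 18/7 = -767/7 - 107*I*√42/3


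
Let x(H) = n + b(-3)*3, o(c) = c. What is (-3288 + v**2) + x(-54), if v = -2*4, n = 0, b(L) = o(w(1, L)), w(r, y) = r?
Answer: -3221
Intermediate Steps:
b(L) = 1
v = -8
x(H) = 3 (x(H) = 0 + 1*3 = 0 + 3 = 3)
(-3288 + v**2) + x(-54) = (-3288 + (-8)**2) + 3 = (-3288 + 64) + 3 = -3224 + 3 = -3221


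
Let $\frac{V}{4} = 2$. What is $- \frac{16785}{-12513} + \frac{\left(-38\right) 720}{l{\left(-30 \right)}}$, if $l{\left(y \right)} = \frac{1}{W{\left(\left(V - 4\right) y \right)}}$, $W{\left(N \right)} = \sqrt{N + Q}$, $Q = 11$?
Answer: $\frac{5595}{4171} - 27360 i \sqrt{109} \approx 1.3414 - 2.8565 \cdot 10^{5} i$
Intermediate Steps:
$V = 8$ ($V = 4 \cdot 2 = 8$)
$W{\left(N \right)} = \sqrt{11 + N}$ ($W{\left(N \right)} = \sqrt{N + 11} = \sqrt{11 + N}$)
$l{\left(y \right)} = \frac{1}{\sqrt{11 + 4 y}}$ ($l{\left(y \right)} = \frac{1}{\sqrt{11 + \left(8 - 4\right) y}} = \frac{1}{\sqrt{11 + 4 y}}$)
$- \frac{16785}{-12513} + \frac{\left(-38\right) 720}{l{\left(-30 \right)}} = - \frac{16785}{-12513} + \frac{\left(-38\right) 720}{\frac{1}{\sqrt{11 + 4 \left(-30\right)}}} = \left(-16785\right) \left(- \frac{1}{12513}\right) - \frac{27360}{\frac{1}{\sqrt{11 - 120}}} = \frac{5595}{4171} - \frac{27360}{\frac{1}{\sqrt{-109}}} = \frac{5595}{4171} - \frac{27360}{\left(- \frac{1}{109}\right) i \sqrt{109}} = \frac{5595}{4171} - 27360 i \sqrt{109}$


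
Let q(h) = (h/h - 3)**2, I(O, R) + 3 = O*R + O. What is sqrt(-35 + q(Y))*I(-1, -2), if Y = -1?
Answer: -2*I*sqrt(31) ≈ -11.136*I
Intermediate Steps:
I(O, R) = -3 + O + O*R (I(O, R) = -3 + (O*R + O) = -3 + (O + O*R) = -3 + O + O*R)
q(h) = 4 (q(h) = (1 - 3)**2 = (-2)**2 = 4)
sqrt(-35 + q(Y))*I(-1, -2) = sqrt(-35 + 4)*(-3 - 1 - 1*(-2)) = sqrt(-31)*(-3 - 1 + 2) = (I*sqrt(31))*(-2) = -2*I*sqrt(31)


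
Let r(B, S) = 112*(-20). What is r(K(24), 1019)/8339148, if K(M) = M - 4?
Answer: -560/2084787 ≈ -0.00026861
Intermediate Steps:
K(M) = -4 + M
r(B, S) = -2240
r(K(24), 1019)/8339148 = -2240/8339148 = -2240*1/8339148 = -560/2084787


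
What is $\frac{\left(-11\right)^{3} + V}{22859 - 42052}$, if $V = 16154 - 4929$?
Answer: $- \frac{582}{1129} \approx -0.5155$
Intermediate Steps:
$V = 11225$ ($V = 16154 - 4929 = 11225$)
$\frac{\left(-11\right)^{3} + V}{22859 - 42052} = \frac{\left(-11\right)^{3} + 11225}{22859 - 42052} = \frac{-1331 + 11225}{-19193} = 9894 \left(- \frac{1}{19193}\right) = - \frac{582}{1129}$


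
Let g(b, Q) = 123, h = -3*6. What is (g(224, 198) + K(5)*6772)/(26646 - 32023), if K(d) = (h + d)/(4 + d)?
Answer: 86929/48393 ≈ 1.7963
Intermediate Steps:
h = -18
K(d) = (-18 + d)/(4 + d)
(g(224, 198) + K(5)*6772)/(26646 - 32023) = (123 + ((-18 + 5)/(4 + 5))*6772)/(26646 - 32023) = (123 + (-13/9)*6772)/(-5377) = (123 + ((1/9)*(-13))*6772)*(-1/5377) = (123 - 13/9*6772)*(-1/5377) = (123 - 88036/9)*(-1/5377) = -86929/9*(-1/5377) = 86929/48393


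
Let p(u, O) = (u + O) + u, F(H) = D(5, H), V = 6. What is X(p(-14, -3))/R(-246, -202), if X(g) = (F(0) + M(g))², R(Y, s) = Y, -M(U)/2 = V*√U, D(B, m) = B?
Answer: 4439/246 + 20*I*√31/41 ≈ 18.045 + 2.716*I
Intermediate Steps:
F(H) = 5
M(U) = -12*√U
p(u, O) = O + 2*u (p(u, O) = (O + u) + u = O + 2*u)
X(g) = (5 - 12*√g)²
X(p(-14, -3))/R(-246, -202) = (-5 + 12*√(-3 + 2*(-14)))²/(-246) = (-5 + 12*√(-3 - 28))²*(-1/246) = (-5 + 12*√(-31))²*(-1/246) = (-5 + 12*(I*√31))²*(-1/246) = (-5 + 12*I*√31)²*(-1/246) = -(-5 + 12*I*√31)²/246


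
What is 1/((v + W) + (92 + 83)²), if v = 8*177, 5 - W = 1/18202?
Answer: 18202/583301291 ≈ 3.1205e-5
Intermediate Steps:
W = 91009/18202 (W = 5 - 1/18202 = 91009/18202 ≈ 4.9999)
v = 1416
1/((v + W) + (92 + 83)²) = 1/((1416 + 91009/18202) + (92 + 83)²) = 1/(25865041/18202 + 175²) = 1/(25865041/18202 + 30625) = 1/(583301291/18202) = 18202/583301291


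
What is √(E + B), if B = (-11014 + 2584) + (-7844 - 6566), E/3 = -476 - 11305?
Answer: I*√58183 ≈ 241.21*I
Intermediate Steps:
E = -35343 (E = 3*(-476 - 11305) = 3*(-11781) = -35343)
B = -22840 (B = -8430 - 14410 = -22840)
√(E + B) = √(-35343 - 22840) = √(-58183) = I*√58183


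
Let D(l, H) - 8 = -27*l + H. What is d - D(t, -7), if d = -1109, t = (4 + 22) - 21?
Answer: -975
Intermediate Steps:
t = 5 (t = 26 - 21 = 5)
D(l, H) = 8 + H - 27*l (D(l, H) = 8 + (-27*l + H) = 8 + (H - 27*l) = 8 + H - 27*l)
d - D(t, -7) = -1109 - (8 - 7 - 27*5) = -1109 - (8 - 7 - 135) = -1109 - 1*(-134) = -1109 + 134 = -975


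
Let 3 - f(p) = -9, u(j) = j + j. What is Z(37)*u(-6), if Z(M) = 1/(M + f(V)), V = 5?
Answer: -12/49 ≈ -0.24490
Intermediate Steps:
u(j) = 2*j
f(p) = 12 (f(p) = 3 - 1*(-9) = 3 + 9 = 12)
Z(M) = 1/(12 + M) (Z(M) = 1/(M + 12) = 1/(12 + M))
Z(37)*u(-6) = (2*(-6))/(12 + 37) = -12/49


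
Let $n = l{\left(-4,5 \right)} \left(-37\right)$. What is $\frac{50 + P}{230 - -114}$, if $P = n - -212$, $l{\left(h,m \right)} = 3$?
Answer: $\frac{151}{344} \approx 0.43895$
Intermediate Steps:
$n = -111$ ($n = 3 \left(-37\right) = -111$)
$P = 101$ ($P = -111 - -212 = -111 + 212 = 101$)
$\frac{50 + P}{230 - -114} = \frac{50 + 101}{230 - -114} = \frac{151}{230 + 114} = \frac{151}{344}$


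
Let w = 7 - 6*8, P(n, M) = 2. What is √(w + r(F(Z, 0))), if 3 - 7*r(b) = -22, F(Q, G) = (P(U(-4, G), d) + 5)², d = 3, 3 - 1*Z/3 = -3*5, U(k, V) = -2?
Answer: I*√1834/7 ≈ 6.1179*I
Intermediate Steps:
Z = 54 (Z = 9 - (-9)*5 = 9 - 3*(-15) = 9 + 45 = 54)
F(Q, G) = 49 (F(Q, G) = (2 + 5)² = 7² = 49)
r(b) = 25/7 (r(b) = 3/7 - ⅐*(-22) = 3/7 + 22/7 = 25/7)
w = -41 (w = 7 - 48 = -41)
√(w + r(F(Z, 0))) = √(-41 + 25/7) = √(-262/7) = I*√1834/7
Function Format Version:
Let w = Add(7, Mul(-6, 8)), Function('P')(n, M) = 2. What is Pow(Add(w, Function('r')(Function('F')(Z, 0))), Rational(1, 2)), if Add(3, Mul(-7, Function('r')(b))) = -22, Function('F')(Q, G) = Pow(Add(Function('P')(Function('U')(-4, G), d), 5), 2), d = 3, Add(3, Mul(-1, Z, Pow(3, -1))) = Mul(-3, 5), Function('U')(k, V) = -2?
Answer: Mul(Rational(1, 7), I, Pow(1834, Rational(1, 2))) ≈ Mul(6.1179, I)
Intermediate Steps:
Z = 54 (Z = Add(9, Mul(-3, Mul(-3, 5))) = Add(9, Mul(-3, -15)) = Add(9, 45) = 54)
Function('F')(Q, G) = 49 (Function('F')(Q, G) = Pow(Add(2, 5), 2) = Pow(7, 2) = 49)
Function('r')(b) = Rational(25, 7) (Function('r')(b) = Add(Rational(3, 7), Mul(Rational(-1, 7), -22)) = Add(Rational(3, 7), Rational(22, 7)) = Rational(25, 7))
w = -41 (w = Add(7, -48) = -41)
Pow(Add(w, Function('r')(Function('F')(Z, 0))), Rational(1, 2)) = Pow(Add(-41, Rational(25, 7)), Rational(1, 2)) = Pow(Rational(-262, 7), Rational(1, 2)) = Mul(Rational(1, 7), I, Pow(1834, Rational(1, 2)))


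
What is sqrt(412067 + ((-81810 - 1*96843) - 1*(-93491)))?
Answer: sqrt(326905) ≈ 571.76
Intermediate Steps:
sqrt(412067 + ((-81810 - 1*96843) - 1*(-93491))) = sqrt(412067 + ((-81810 - 96843) + 93491)) = sqrt(412067 + (-178653 + 93491)) = sqrt(412067 - 85162) = sqrt(326905)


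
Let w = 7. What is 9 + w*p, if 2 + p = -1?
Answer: -12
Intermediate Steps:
p = -3 (p = -2 - 1 = -3)
9 + w*p = 9 + 7*(-3) = 9 - 21 = -12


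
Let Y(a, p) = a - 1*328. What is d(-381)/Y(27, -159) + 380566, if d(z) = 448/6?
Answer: 49092982/129 ≈ 3.8057e+5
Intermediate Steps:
Y(a, p) = -328 + a (Y(a, p) = a - 328 = -328 + a)
d(z) = 224/3 (d(z) = 448*(⅙) = 224/3)
d(-381)/Y(27, -159) + 380566 = 224/(3*(-328 + 27)) + 380566 = (224/3)/(-301) + 380566 = (224/3)*(-1/301) + 380566 = -32/129 + 380566 = 49092982/129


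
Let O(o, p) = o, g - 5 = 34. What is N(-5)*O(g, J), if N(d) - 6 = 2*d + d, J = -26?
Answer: -351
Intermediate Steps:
g = 39 (g = 5 + 34 = 39)
N(d) = 6 + 3*d (N(d) = 6 + (2*d + d) = 6 + 3*d)
N(-5)*O(g, J) = (6 + 3*(-5))*39 = (6 - 15)*39 = -9*39 = -351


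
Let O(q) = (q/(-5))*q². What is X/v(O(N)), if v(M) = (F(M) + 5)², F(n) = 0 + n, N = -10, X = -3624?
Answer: -3624/42025 ≈ -0.086234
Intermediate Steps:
O(q) = -q³/5 (O(q) = (q*(-⅕))*q² = (-q/5)*q² = -q³/5)
F(n) = n
v(M) = (5 + M)² (v(M) = (M + 5)² = (5 + M)²)
X/v(O(N)) = -3624/(5 - ⅕*(-10)³)² = -3624/(5 - ⅕*(-1000))² = -3624/(5 + 200)² = -3624/(205²) = -3624/42025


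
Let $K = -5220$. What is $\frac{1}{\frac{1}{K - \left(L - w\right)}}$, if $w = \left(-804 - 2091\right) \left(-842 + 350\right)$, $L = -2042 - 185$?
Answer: $1421347$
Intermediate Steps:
$L = -2227$ ($L = -2042 - 185 = -2227$)
$w = 1424340$ ($w = \left(-2895\right) \left(-492\right) = 1424340$)
$\frac{1}{\frac{1}{K - \left(L - w\right)}} = \frac{1}{\frac{1}{-5220 + \left(1424340 - -2227\right)}} = \frac{1}{\frac{1}{-5220 + \left(1424340 + 2227\right)}} = \frac{1}{\frac{1}{-5220 + 1426567}} = \frac{1}{\frac{1}{1421347}} = 1421347$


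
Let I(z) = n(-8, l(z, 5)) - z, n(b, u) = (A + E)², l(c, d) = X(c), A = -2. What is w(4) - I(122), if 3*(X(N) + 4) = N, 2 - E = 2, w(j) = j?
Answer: 122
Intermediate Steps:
E = 0 (E = 2 - 1*2 = 2 - 2 = 0)
X(N) = -4 + N/3
l(c, d) = -4 + c/3
n(b, u) = 4 (n(b, u) = (-2 + 0)² = (-2)² = 4)
I(z) = 4 - z
w(4) - I(122) = 4 - (4 - 1*122) = 4 - (4 - 122) = 4 - 1*(-118) = 4 + 118 = 122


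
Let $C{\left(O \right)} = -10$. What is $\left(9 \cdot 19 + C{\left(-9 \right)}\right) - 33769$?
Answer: $-33608$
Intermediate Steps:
$\left(9 \cdot 19 + C{\left(-9 \right)}\right) - 33769 = \left(9 \cdot 19 - 10\right) - 33769 = \left(171 - 10\right) - 33769 = 161 - 33769 = -33608$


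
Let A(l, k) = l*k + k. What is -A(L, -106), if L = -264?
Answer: -27878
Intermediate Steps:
A(l, k) = k + k*l (A(l, k) = k*l + k = k + k*l)
-A(L, -106) = -(-106)*(1 - 264) = -(-106)*(-263) = -1*27878 = -27878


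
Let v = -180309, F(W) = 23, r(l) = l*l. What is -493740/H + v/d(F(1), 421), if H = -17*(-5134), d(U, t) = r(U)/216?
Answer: -1699727555646/23085031 ≈ -73629.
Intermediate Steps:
r(l) = l²
d(U, t) = U²/216
H = 87278
-493740/H + v/d(F(1), 421) = -493740/87278 - 180309/((1/216)*23²) = -493740*1/87278 - 180309/((1/216)*529) = -246870/43639 - 180309/529/216 = -246870/43639 - 180309*216/529 = -246870/43639 - 38946744/529 = -1699727555646/23085031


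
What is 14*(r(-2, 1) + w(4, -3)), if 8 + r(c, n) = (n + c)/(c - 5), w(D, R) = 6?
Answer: -26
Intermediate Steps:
r(c, n) = -8 + (c + n)/(-5 + c) (r(c, n) = -8 + (n + c)/(c - 5) = -8 + (c + n)/(-5 + c))
14*(r(-2, 1) + w(4, -3)) = 14*((40 + 1 - 7*(-2))/(-5 - 2) + 6) = 14*((40 + 1 + 14)/(-7) + 6) = 14*(-⅐*55 + 6) = 14*(-55/7 + 6) = 14*(-13/7) = -26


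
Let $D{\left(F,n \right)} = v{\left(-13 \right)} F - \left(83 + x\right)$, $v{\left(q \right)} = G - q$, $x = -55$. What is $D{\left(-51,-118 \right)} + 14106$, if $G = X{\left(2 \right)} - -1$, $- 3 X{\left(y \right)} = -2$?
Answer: $13330$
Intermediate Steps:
$X{\left(y \right)} = \frac{2}{3}$ ($X{\left(y \right)} = \left(- \frac{1}{3}\right) \left(-2\right) = \frac{2}{3}$)
$G = \frac{5}{3}$ ($G = \frac{2}{3} - -1 = \frac{2}{3} + 1 = \frac{5}{3} \approx 1.6667$)
$v{\left(q \right)} = \frac{5}{3} - q$
$D{\left(F,n \right)} = -28 + \frac{44 F}{3}$ ($D{\left(F,n \right)} = \left(\frac{5}{3} - -13\right) F - 28 = \left(\frac{5}{3} + 13\right) F + \left(-83 + 55\right) = \frac{44 F}{3} - 28 = -28 + \frac{44 F}{3}$)
$D{\left(-51,-118 \right)} + 14106 = \left(-28 + \frac{44}{3} \left(-51\right)\right) + 14106 = \left(-28 - 748\right) + 14106 = -776 + 14106 = 13330$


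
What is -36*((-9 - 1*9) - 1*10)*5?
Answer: 5040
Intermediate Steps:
-36*((-9 - 1*9) - 1*10)*5 = -36*((-9 - 9) - 10)*5 = -36*(-18 - 10)*5 = -36*(-28)*5 = 1008*5 = 5040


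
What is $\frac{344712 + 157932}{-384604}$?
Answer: $- \frac{125661}{96151} \approx -1.3069$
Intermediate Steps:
$\frac{344712 + 157932}{-384604} = 502644 \left(- \frac{1}{384604}\right) = - \frac{125661}{96151}$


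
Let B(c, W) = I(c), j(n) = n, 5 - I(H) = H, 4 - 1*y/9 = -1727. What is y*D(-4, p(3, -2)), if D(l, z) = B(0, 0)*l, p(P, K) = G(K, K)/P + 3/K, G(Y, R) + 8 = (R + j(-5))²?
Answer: -311580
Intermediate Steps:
y = 15579 (y = 36 - 9*(-1727) = 36 + 15543 = 15579)
I(H) = 5 - H
G(Y, R) = -8 + (-5 + R)² (G(Y, R) = -8 + (R - 5)² = -8 + (-5 + R)²)
B(c, W) = 5 - c
p(P, K) = 3/K + (-8 + (-5 + K)²)/P (p(P, K) = (-8 + (-5 + K)²)/P + 3/K = 3/K + (-8 + (-5 + K)²)/P)
D(l, z) = 5*l (D(l, z) = (5 - 1*0)*l = (5 + 0)*l = 5*l)
y*D(-4, p(3, -2)) = 15579*(5*(-4)) = 15579*(-20) = -311580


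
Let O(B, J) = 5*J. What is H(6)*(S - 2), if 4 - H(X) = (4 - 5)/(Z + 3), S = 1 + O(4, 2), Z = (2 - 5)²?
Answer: 147/4 ≈ 36.750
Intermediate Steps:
Z = 9 (Z = (-3)² = 9)
S = 11 (S = 1 + 5*2 = 1 + 10 = 11)
H(X) = 49/12 (H(X) = 4 - (4 - 5)/(9 + 3) = 4 - (-1)/12 = 4 - 1*(-1/12) = 4 + 1/12 = 49/12)
H(6)*(S - 2) = 49*(11 - 2)/12 = (49/12)*9 = 147/4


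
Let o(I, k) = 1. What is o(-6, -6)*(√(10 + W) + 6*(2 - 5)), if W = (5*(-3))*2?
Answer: -18 + 2*I*√5 ≈ -18.0 + 4.4721*I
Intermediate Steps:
W = -30 (W = -15*2 = -30)
o(-6, -6)*(√(10 + W) + 6*(2 - 5)) = 1*(√(10 - 30) + 6*(2 - 5)) = 1*(√(-20) + 6*(-3)) = 1*(2*I*√5 - 18) = 1*(-18 + 2*I*√5) = -18 + 2*I*√5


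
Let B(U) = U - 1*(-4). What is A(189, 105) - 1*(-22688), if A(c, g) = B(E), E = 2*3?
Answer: 22698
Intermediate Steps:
E = 6
B(U) = 4 + U (B(U) = U + 4 = 4 + U)
A(c, g) = 10 (A(c, g) = 4 + 6 = 10)
A(189, 105) - 1*(-22688) = 10 - 1*(-22688) = 10 + 22688 = 22698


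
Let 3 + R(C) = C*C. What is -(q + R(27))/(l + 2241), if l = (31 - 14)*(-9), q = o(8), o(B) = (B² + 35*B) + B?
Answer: -539/1044 ≈ -0.51628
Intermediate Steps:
R(C) = -3 + C² (R(C) = -3 + C*C = -3 + C²)
o(B) = B² + 36*B
q = 352 (q = 8*(36 + 8) = 8*44 = 352)
l = -153 (l = 17*(-9) = -153)
-(q + R(27))/(l + 2241) = -(352 + (-3 + 27²))/(-153 + 2241) = -(352 + (-3 + 729))/2088 = -(352 + 726)/2088 = -1078/2088 = -1*539/1044 = -539/1044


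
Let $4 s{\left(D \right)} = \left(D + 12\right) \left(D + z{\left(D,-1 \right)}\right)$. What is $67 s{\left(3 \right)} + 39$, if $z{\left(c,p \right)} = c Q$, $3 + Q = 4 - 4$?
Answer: $- \frac{2937}{2} \approx -1468.5$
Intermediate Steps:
$Q = -3$ ($Q = -3 + \left(4 - 4\right) = -3 + 0 = -3$)
$z{\left(c,p \right)} = - 3 c$ ($z{\left(c,p \right)} = c \left(-3\right) = - 3 c$)
$s{\left(D \right)} = - \frac{D \left(12 + D\right)}{2}$ ($s{\left(D \right)} = \frac{\left(D + 12\right) \left(D - 3 D\right)}{4} = \frac{\left(12 + D\right) \left(- 2 D\right)}{4} = \frac{\left(-2\right) D \left(12 + D\right)}{4} = - \frac{D \left(12 + D\right)}{2}$)
$67 s{\left(3 \right)} + 39 = 67 \cdot \frac{1}{2} \cdot 3 \left(-12 - 3\right) + 39 = 67 \cdot \frac{1}{2} \cdot 3 \left(-15\right) + 39 = 67 \left(- \frac{45}{2}\right) + 39 = - \frac{3015}{2} + 39 = - \frac{2937}{2}$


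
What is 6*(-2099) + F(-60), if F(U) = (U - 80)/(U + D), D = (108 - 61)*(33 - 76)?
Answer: -26207974/2081 ≈ -12594.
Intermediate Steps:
D = -2021 (D = 47*(-43) = -2021)
F(U) = (-80 + U)/(-2021 + U) (F(U) = (U - 80)/(U - 2021) = (-80 + U)/(-2021 + U))
6*(-2099) + F(-60) = 6*(-2099) + (-80 - 60)/(-2021 - 60) = -12594 - 140/(-2081) = -12594 - 1/2081*(-140) = -12594 + 140/2081 = -26207974/2081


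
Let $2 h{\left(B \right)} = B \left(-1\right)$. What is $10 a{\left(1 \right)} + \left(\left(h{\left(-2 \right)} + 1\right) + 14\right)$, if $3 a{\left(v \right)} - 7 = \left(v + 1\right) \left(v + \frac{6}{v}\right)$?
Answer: $86$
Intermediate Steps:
$h{\left(B \right)} = - \frac{B}{2}$ ($h{\left(B \right)} = \frac{B \left(-1\right)}{2} = \frac{\left(-1\right) B}{2} = - \frac{B}{2}$)
$a{\left(v \right)} = \frac{7}{3} + \frac{\left(1 + v\right) \left(v + \frac{6}{v}\right)}{3}$ ($a{\left(v \right)} = \frac{7}{3} + \frac{\left(v + 1\right) \left(v + \frac{6}{v}\right)}{3} = \frac{7}{3} + \frac{\left(1 + v\right) \left(v + \frac{6}{v}\right)}{3}$)
$10 a{\left(1 \right)} + \left(\left(h{\left(-2 \right)} + 1\right) + 14\right) = 10 \frac{6 + 1 \left(13 + 1 + 1^{2}\right)}{3 \cdot 1} + \left(\left(\left(- \frac{1}{2}\right) \left(-2\right) + 1\right) + 14\right) = 10 \cdot \frac{1}{3} \cdot 1 \left(6 + 1 \left(13 + 1 + 1\right)\right) + \left(\left(1 + 1\right) + 14\right) = 10 \cdot \frac{1}{3} \cdot 1 \left(6 + 1 \cdot 15\right) + \left(2 + 14\right) = 10 \cdot \frac{1}{3} \cdot 1 \left(6 + 15\right) + 16 = 10 \cdot \frac{1}{3} \cdot 1 \cdot 21 + 16 = 10 \cdot 7 + 16 = 70 + 16 = 86$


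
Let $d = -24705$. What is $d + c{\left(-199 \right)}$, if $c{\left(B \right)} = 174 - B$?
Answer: $-24332$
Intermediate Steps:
$d + c{\left(-199 \right)} = -24705 + \left(174 - -199\right) = -24705 + \left(174 + 199\right) = -24705 + 373 = -24332$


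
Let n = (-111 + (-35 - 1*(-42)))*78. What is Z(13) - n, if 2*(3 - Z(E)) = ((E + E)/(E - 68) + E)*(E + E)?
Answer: 437368/55 ≈ 7952.1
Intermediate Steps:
Z(E) = 3 - E*(E + 2*E/(-68 + E)) (Z(E) = 3 - ((E + E)/(E - 68) + E)*(E + E)/2 = 3 - ((2*E)/(-68 + E) + E)*2*E/2 = 3 - (2*E/(-68 + E) + E)*2*E/2 = 3 - (E + 2*E/(-68 + E))*2*E/2 = 3 - E*(E + 2*E/(-68 + E)))
n = -8112 (n = (-111 + (-35 + 42))*78 = (-111 + 7)*78 = -104*78 = -8112)
Z(13) - n = (-204 - 1*13³ + 3*13 + 66*13²)/(-68 + 13) - 1*(-8112) = (-204 - 1*2197 + 39 + 66*169)/(-55) + 8112 = -(-204 - 2197 + 39 + 11154)/55 + 8112 = -1/55*8792 + 8112 = -8792/55 + 8112 = 437368/55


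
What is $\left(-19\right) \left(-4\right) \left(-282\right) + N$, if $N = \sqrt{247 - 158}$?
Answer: $-21432 + \sqrt{89} \approx -21423.0$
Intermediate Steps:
$N = \sqrt{89} \approx 9.434$
$\left(-19\right) \left(-4\right) \left(-282\right) + N = \left(-19\right) \left(-4\right) \left(-282\right) + \sqrt{89} = 76 \left(-282\right) + \sqrt{89} = -21432 + \sqrt{89}$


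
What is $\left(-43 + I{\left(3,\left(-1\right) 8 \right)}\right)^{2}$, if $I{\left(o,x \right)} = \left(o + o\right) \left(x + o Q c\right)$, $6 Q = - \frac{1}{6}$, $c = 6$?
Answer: $8836$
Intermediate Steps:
$Q = - \frac{1}{36}$ ($Q = \frac{\left(-1\right) \frac{1}{6}}{6} = \frac{1}{6} \left(- \frac{1}{6}\right) = - \frac{1}{36} \approx -0.027778$)
$I{\left(o,x \right)} = 2 o \left(x - \frac{o}{6}\right)$ ($I{\left(o,x \right)} = \left(o + o\right) \left(x + o \left(- \frac{1}{36}\right) 6\right) = 2 o \left(x + - \frac{o}{36} \cdot 6\right) = 2 o \left(x - \frac{o}{6}\right)$)
$\left(-43 + I{\left(3,\left(-1\right) 8 \right)}\right)^{2} = \left(-43 + \frac{1}{3} \cdot 3 \left(\left(-1\right) 3 + 6 \left(\left(-1\right) 8\right)\right)\right)^{2} = \left(-43 + \frac{1}{3} \cdot 3 \left(-3 + 6 \left(-8\right)\right)\right)^{2} = \left(-43 + \frac{1}{3} \cdot 3 \left(-3 - 48\right)\right)^{2} = \left(-43 + \frac{1}{3} \cdot 3 \left(-51\right)\right)^{2} = \left(-43 - 51\right)^{2} = \left(-94\right)^{2} = 8836$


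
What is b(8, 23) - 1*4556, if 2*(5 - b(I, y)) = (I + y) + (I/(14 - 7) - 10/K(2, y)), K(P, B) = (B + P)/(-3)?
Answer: -319737/70 ≈ -4567.7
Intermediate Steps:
K(P, B) = -B/3 - P/3 (K(P, B) = (B + P)*(-⅓) = -B/3 - P/3)
b(I, y) = 5 + 5/(-⅔ - y/3) - 4*I/7 - y/2 (b(I, y) = 5 - ((I + y) + (I/(14 - 7) - 10/(-y/3 - ⅓*2)))/2 = 5 - ((I + y) + (I/7 - 10/(-y/3 - ⅔)))/2 = 5 - ((I + y) + (I*(⅐) - 10/(-⅔ - y/3)))/2 = 5 - ((I + y) + (I/7 - 10/(-⅔ - y/3)))/2 = 5 - ((I + y) + (-10/(-⅔ - y/3) + I/7))/2 = 5 - (y - 10/(-⅔ - y/3) + 8*I/7)/2 = 5 + (5/(-⅔ - y/3) - 4*I/7 - y/2) = 5 + 5/(-⅔ - y/3) - 4*I/7 - y/2)
b(8, 23) - 1*4556 = (-210 + (2 + 23)*(70 - 8*8 - 7*23))/(14*(2 + 23)) - 1*4556 = (1/14)*(-210 + 25*(70 - 64 - 161))/25 - 4556 = (1/14)*(1/25)*(-210 + 25*(-155)) - 4556 = (1/14)*(1/25)*(-210 - 3875) - 4556 = (1/14)*(1/25)*(-4085) - 4556 = -817/70 - 4556 = -319737/70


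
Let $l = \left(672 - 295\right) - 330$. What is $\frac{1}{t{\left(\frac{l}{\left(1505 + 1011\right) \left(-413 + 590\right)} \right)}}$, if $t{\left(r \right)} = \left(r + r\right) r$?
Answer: $\frac{99160295112}{2209} \approx 4.4889 \cdot 10^{7}$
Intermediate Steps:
$l = 47$ ($l = 377 - 330 = 47$)
$t{\left(r \right)} = 2 r^{2}$ ($t{\left(r \right)} = 2 r r = 2 r^{2}$)
$\frac{1}{t{\left(\frac{l}{\left(1505 + 1011\right) \left(-413 + 590\right)} \right)}} = \frac{1}{2 \left(\frac{47}{\left(1505 + 1011\right) \left(-413 + 590\right)}\right)^{2}} = \frac{1}{2 \left(\frac{47}{2516 \cdot 177}\right)^{2}} = \frac{1}{2 \left(\frac{47}{445332}\right)^{2}} = \frac{1}{2 \cdot \frac{2209}{198320590224}} = \frac{1}{\frac{2209}{99160295112}} = \frac{99160295112}{2209}$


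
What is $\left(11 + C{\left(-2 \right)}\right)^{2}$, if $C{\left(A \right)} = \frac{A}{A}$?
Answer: $144$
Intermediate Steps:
$C{\left(A \right)} = 1$
$\left(11 + C{\left(-2 \right)}\right)^{2} = \left(11 + 1\right)^{2} = 12^{2} = 144$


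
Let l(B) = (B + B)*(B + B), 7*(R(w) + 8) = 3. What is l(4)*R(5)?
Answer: -3392/7 ≈ -484.57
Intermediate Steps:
R(w) = -53/7 (R(w) = -8 + (⅐)*3 = -8 + 3/7 = -53/7)
l(B) = 4*B² (l(B) = (2*B)*(2*B) = 4*B²)
l(4)*R(5) = (4*4²)*(-53/7) = (4*16)*(-53/7) = 64*(-53/7) = -3392/7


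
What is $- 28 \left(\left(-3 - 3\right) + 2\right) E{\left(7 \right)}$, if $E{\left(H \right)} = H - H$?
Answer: $0$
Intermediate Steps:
$E{\left(H \right)} = 0$
$- 28 \left(\left(-3 - 3\right) + 2\right) E{\left(7 \right)} = - 28 \left(\left(-3 - 3\right) + 2\right) 0 = - 28 \left(-6 + 2\right) 0 = \left(-28\right) \left(-4\right) 0 = 112 \cdot 0 = 0$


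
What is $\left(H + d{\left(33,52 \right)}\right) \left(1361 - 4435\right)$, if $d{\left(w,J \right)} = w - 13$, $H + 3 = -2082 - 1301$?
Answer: $10347084$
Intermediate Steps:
$H = -3386$ ($H = -3 - 3383 = -3386$)
$d{\left(w,J \right)} = -13 + w$
$\left(H + d{\left(33,52 \right)}\right) \left(1361 - 4435\right) = \left(-3386 + \left(-13 + 33\right)\right) \left(1361 - 4435\right) = \left(-3386 + 20\right) \left(-3074\right) = \left(-3366\right) \left(-3074\right) = 10347084$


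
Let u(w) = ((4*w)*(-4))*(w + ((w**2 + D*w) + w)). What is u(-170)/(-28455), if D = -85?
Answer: -23397440/5691 ≈ -4111.3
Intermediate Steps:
u(w) = -16*w*(w**2 - 83*w) (u(w) = ((4*w)*(-4))*(w + ((w**2 - 85*w) + w)) = (-16*w)*(w + (w**2 - 84*w)) = (-16*w)*(w**2 - 83*w) = -16*w*(w**2 - 83*w))
u(-170)/(-28455) = (16*(-170)**2*(83 - 1*(-170)))/(-28455) = (16*28900*(83 + 170))*(-1/28455) = (16*28900*253)*(-1/28455) = 116987200*(-1/28455) = -23397440/5691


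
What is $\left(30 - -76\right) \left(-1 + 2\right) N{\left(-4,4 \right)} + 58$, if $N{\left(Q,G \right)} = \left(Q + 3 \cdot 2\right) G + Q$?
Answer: $482$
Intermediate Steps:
$N{\left(Q,G \right)} = Q + G \left(6 + Q\right)$ ($N{\left(Q,G \right)} = \left(Q + 6\right) G + Q = \left(6 + Q\right) G + Q = G \left(6 + Q\right) + Q = Q + G \left(6 + Q\right)$)
$\left(30 - -76\right) \left(-1 + 2\right) N{\left(-4,4 \right)} + 58 = \left(30 - -76\right) \left(-1 + 2\right) \left(-4 + 6 \cdot 4 + 4 \left(-4\right)\right) + 58 = \left(30 + 76\right) 1 \left(-4 + 24 - 16\right) + 58 = 106 \cdot 1 \cdot 4 + 58 = 106 \cdot 4 + 58 = 424 + 58 = 482$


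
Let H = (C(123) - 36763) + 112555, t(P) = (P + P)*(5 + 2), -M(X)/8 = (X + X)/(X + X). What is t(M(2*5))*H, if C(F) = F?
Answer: -8502480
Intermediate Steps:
M(X) = -8 (M(X) = -8*(X + X)/(X + X) = -8*2*X/(2*X) = -8*2*X*1/(2*X) = -8*1 = -8)
t(P) = 14*P (t(P) = (2*P)*7 = 14*P)
H = 75915 (H = (123 - 36763) + 112555 = -36640 + 112555 = 75915)
t(M(2*5))*H = (14*(-8))*75915 = -112*75915 = -8502480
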